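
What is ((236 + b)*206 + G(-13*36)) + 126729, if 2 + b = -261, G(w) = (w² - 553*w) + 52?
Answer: 599047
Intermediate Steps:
G(w) = 52 + w² - 553*w
b = -263 (b = -2 - 261 = -263)
((236 + b)*206 + G(-13*36)) + 126729 = ((236 - 263)*206 + (52 + (-13*36)² - (-7189)*36)) + 126729 = (-27*206 + (52 + (-468)² - 553*(-468))) + 126729 = (-5562 + (52 + 219024 + 258804)) + 126729 = (-5562 + 477880) + 126729 = 472318 + 126729 = 599047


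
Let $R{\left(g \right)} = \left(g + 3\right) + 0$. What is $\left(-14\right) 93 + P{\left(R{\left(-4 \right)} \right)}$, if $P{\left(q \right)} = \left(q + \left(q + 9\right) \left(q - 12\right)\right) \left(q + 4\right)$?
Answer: $-1617$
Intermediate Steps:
$R{\left(g \right)} = 3 + g$ ($R{\left(g \right)} = \left(3 + g\right) + 0 = 3 + g$)
$P{\left(q \right)} = \left(4 + q\right) \left(q + \left(-12 + q\right) \left(9 + q\right)\right)$ ($P{\left(q \right)} = \left(q + \left(9 + q\right) \left(-12 + q\right)\right) \left(4 + q\right) = \left(q + \left(-12 + q\right) \left(9 + q\right)\right) \left(4 + q\right) = \left(4 + q\right) \left(q + \left(-12 + q\right) \left(9 + q\right)\right)$)
$\left(-14\right) 93 + P{\left(R{\left(-4 \right)} \right)} = \left(-14\right) 93 - \left(432 - \left(3 - 4\right)^{3} - 2 \left(3 - 4\right)^{2} + 116 \left(3 - 4\right)\right) = -1302 + \left(-432 + \left(-1\right)^{3} - -116 + 2 \left(-1\right)^{2}\right) = -1302 + \left(-432 - 1 + 116 + 2 \cdot 1\right) = -1302 + \left(-432 - 1 + 116 + 2\right) = -1302 - 315 = -1617$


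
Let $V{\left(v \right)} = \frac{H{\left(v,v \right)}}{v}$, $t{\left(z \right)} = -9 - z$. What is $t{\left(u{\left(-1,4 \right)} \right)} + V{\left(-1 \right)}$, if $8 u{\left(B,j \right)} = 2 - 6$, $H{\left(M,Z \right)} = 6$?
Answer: $- \frac{29}{2} \approx -14.5$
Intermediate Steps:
$u{\left(B,j \right)} = - \frac{1}{2}$ ($u{\left(B,j \right)} = \frac{2 - 6}{8} = \frac{1}{8} \left(-4\right) = - \frac{1}{2}$)
$V{\left(v \right)} = \frac{6}{v}$
$t{\left(u{\left(-1,4 \right)} \right)} + V{\left(-1 \right)} = \left(-9 - - \frac{1}{2}\right) + \frac{6}{-1} = \left(-9 + \frac{1}{2}\right) + 6 \left(-1\right) = - \frac{17}{2} - 6 = - \frac{29}{2}$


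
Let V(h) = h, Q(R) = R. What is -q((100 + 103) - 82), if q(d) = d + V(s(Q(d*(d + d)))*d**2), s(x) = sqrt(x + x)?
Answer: -3543243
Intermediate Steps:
s(x) = sqrt(2)*sqrt(x) (s(x) = sqrt(2*x) = sqrt(2)*sqrt(x))
q(d) = d + 2*d**2*sqrt(d**2) (q(d) = d + (sqrt(2)*sqrt(d*(d + d)))*d**2 = d + (sqrt(2)*sqrt(d*(2*d)))*d**2 = d + (sqrt(2)*sqrt(2*d**2))*d**2 = d + (sqrt(2)*(sqrt(2)*sqrt(d**2)))*d**2 = d + (2*sqrt(d**2))*d**2 = d + 2*d**2*sqrt(d**2))
-q((100 + 103) - 82) = -((100 + 103) - 82)*(1 + 2*((100 + 103) - 82)*sqrt(((100 + 103) - 82)**2)) = -(203 - 82)*(1 + 2*(203 - 82)*sqrt((203 - 82)**2)) = -121*(1 + 2*121*sqrt(121**2)) = -121*(1 + 2*121*sqrt(14641)) = -121*(1 + 2*121*121) = -121*(1 + 29282) = -121*29283 = -1*3543243 = -3543243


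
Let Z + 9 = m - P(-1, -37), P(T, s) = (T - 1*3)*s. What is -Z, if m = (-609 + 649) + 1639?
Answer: -1522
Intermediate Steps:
P(T, s) = s*(-3 + T) (P(T, s) = (T - 3)*s = (-3 + T)*s = s*(-3 + T))
m = 1679 (m = 40 + 1639 = 1679)
Z = 1522 (Z = -9 + (1679 - (-37)*(-3 - 1)) = -9 + (1679 - (-37)*(-4)) = -9 + (1679 - 1*148) = -9 + (1679 - 148) = -9 + 1531 = 1522)
-Z = -1*1522 = -1522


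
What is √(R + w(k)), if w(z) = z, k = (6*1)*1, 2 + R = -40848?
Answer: 2*I*√10211 ≈ 202.1*I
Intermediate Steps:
R = -40850 (R = -2 - 40848 = -40850)
k = 6 (k = 6*1 = 6)
√(R + w(k)) = √(-40850 + 6) = √(-40844) = 2*I*√10211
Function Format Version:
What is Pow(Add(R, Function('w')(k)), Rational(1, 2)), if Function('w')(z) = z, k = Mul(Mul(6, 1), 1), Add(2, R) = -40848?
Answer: Mul(2, I, Pow(10211, Rational(1, 2))) ≈ Mul(202.10, I)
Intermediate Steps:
R = -40850 (R = Add(-2, -40848) = -40850)
k = 6 (k = Mul(6, 1) = 6)
Pow(Add(R, Function('w')(k)), Rational(1, 2)) = Pow(Add(-40850, 6), Rational(1, 2)) = Pow(-40844, Rational(1, 2)) = Mul(2, I, Pow(10211, Rational(1, 2)))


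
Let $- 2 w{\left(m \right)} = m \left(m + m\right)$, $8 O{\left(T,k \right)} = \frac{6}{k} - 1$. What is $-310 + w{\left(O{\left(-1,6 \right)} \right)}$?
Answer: $-310$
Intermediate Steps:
$O{\left(T,k \right)} = - \frac{1}{8} + \frac{3}{4 k}$ ($O{\left(T,k \right)} = \frac{\frac{6}{k} - 1}{8} = \frac{-1 + \frac{6}{k}}{8} = - \frac{1}{8} + \frac{3}{4 k}$)
$w{\left(m \right)} = - m^{2}$ ($w{\left(m \right)} = - \frac{m \left(m + m\right)}{2} = - \frac{m 2 m}{2} = - \frac{2 m^{2}}{2} = - m^{2}$)
$-310 + w{\left(O{\left(-1,6 \right)} \right)} = -310 - \left(\frac{6 - 6}{8 \cdot 6}\right)^{2} = -310 - \left(\frac{1}{8} \cdot \frac{1}{6} \left(6 - 6\right)\right)^{2} = -310 - \left(\frac{1}{8} \cdot \frac{1}{6} \cdot 0\right)^{2} = -310 - 0^{2} = -310 - 0 = -310 + 0 = -310$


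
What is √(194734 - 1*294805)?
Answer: 3*I*√11119 ≈ 316.34*I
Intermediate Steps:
√(194734 - 1*294805) = √(194734 - 294805) = √(-100071) = 3*I*√11119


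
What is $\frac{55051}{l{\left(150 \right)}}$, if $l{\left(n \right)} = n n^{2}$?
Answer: $\frac{55051}{3375000} \approx 0.016311$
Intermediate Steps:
$l{\left(n \right)} = n^{3}$
$\frac{55051}{l{\left(150 \right)}} = \frac{55051}{150^{3}} = \frac{55051}{3375000}$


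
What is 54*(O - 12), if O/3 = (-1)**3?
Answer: -810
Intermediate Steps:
O = -3 (O = 3*(-1)**3 = 3*(-1) = -3)
54*(O - 12) = 54*(-3 - 12) = 54*(-15) = -810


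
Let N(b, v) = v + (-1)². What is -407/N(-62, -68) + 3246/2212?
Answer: 558883/74102 ≈ 7.5421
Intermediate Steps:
N(b, v) = 1 + v (N(b, v) = v + 1 = 1 + v)
-407/N(-62, -68) + 3246/2212 = -407/(1 - 68) + 3246/2212 = -407/(-67) + 3246*(1/2212) = -407*(-1/67) + 1623/1106 = 407/67 + 1623/1106 = 558883/74102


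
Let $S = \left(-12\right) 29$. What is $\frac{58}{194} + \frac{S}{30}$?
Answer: $- \frac{5481}{485} \approx -11.301$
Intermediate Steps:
$S = -348$
$\frac{58}{194} + \frac{S}{30} = \frac{58}{194} - \frac{348}{30} = 58 \cdot \frac{1}{194} - \frac{58}{5} = \frac{29}{97} - \frac{58}{5} = - \frac{5481}{485}$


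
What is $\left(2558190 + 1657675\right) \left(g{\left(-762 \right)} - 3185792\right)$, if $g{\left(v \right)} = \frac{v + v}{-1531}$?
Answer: $- \frac{20562653998834220}{1531} \approx -1.3431 \cdot 10^{13}$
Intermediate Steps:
$g{\left(v \right)} = - \frac{2 v}{1531}$ ($g{\left(v \right)} = 2 v \left(- \frac{1}{1531}\right) = - \frac{2 v}{1531}$)
$\left(2558190 + 1657675\right) \left(g{\left(-762 \right)} - 3185792\right) = \left(2558190 + 1657675\right) \left(\left(- \frac{2}{1531}\right) \left(-762\right) - 3185792\right) = 4215865 \left(\frac{1524}{1531} - 3185792\right) = 4215865 \left(- \frac{4877446028}{1531}\right) = - \frac{20562653998834220}{1531}$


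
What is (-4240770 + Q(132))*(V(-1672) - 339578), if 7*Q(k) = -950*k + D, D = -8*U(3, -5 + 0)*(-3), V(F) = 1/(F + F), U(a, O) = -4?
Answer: 127262093263143/88 ≈ 1.4462e+12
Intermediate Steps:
V(F) = 1/(2*F)
D = -96 (D = -8*(-4)*(-3) = 32*(-3) = -96)
Q(k) = -96/7 - 950*k/7 (Q(k) = (-950*k - 96)/7 = (-96 - 950*k)/7 = -96/7 - 950*k/7)
(-4240770 + Q(132))*(V(-1672) - 339578) = (-4240770 + (-96/7 - 950/7*132))*((1/2)/(-1672) - 339578) = (-4240770 + (-96/7 - 125400/7))*((1/2)*(-1/1672) - 339578) = (-4240770 - 17928)*(-1/3344 - 339578) = -4258698*(-1135548833/3344) = 127262093263143/88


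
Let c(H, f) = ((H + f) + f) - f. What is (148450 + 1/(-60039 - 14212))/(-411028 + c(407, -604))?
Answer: -3674186983/10177955825 ≈ -0.36099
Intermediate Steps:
c(H, f) = H + f (c(H, f) = (H + 2*f) - f = H + f)
(148450 + 1/(-60039 - 14212))/(-411028 + c(407, -604)) = (148450 + 1/(-60039 - 14212))/(-411028 + (407 - 604)) = (148450 + 1/(-74251))/(-411028 - 197) = (148450 - 1/74251)/(-411225) = (11022560949/74251)*(-1/411225) = -3674186983/10177955825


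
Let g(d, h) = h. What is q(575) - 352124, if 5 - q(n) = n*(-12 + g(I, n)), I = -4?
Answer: -675844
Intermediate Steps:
q(n) = 5 - n*(-12 + n)
q(575) - 352124 = (5 - 1*575² + 12*575) - 352124 = (5 - 1*330625 + 6900) - 352124 = (5 - 330625 + 6900) - 352124 = -323720 - 352124 = -675844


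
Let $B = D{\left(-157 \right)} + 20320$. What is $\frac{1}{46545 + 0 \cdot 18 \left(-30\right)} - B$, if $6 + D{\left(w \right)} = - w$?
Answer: $- \frac{952822694}{46545} \approx -20471.0$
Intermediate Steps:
$D{\left(w \right)} = -6 - w$
$B = 20471$ ($B = \left(-6 - -157\right) + 20320 = \left(-6 + 157\right) + 20320 = 151 + 20320 = 20471$)
$\frac{1}{46545 + 0 \cdot 18 \left(-30\right)} - B = \frac{1}{46545 + 0 \cdot 18 \left(-30\right)} - 20471 = \frac{1}{46545 + 0 \left(-30\right)} - 20471 = \frac{1}{46545 + 0} - 20471 = \frac{1}{46545} - 20471 = - \frac{952822694}{46545}$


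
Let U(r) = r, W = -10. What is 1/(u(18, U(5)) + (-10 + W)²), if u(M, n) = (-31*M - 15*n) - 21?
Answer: -1/254 ≈ -0.0039370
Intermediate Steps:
u(M, n) = -21 - 31*M - 15*n
1/(u(18, U(5)) + (-10 + W)²) = 1/((-21 - 31*18 - 15*5) + (-10 - 10)²) = 1/((-21 - 558 - 75) + (-20)²) = 1/(-654 + 400) = 1/(-254) = -1/254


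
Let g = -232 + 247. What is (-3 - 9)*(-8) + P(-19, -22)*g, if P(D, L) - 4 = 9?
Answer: 291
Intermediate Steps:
P(D, L) = 13 (P(D, L) = 4 + 9 = 13)
g = 15
(-3 - 9)*(-8) + P(-19, -22)*g = (-3 - 9)*(-8) + 13*15 = -12*(-8) + 195 = 96 + 195 = 291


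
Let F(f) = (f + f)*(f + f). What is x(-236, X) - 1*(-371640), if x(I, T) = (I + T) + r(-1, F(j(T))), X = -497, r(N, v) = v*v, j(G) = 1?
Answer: 370923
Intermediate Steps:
F(f) = 4*f² (F(f) = (2*f)*(2*f) = 4*f²)
r(N, v) = v²
x(I, T) = 16 + I + T (x(I, T) = (I + T) + (4*1²)² = (I + T) + (4*1)² = (I + T) + 4² = (I + T) + 16 = 16 + I + T)
x(-236, X) - 1*(-371640) = (16 - 236 - 497) - 1*(-371640) = -717 + 371640 = 370923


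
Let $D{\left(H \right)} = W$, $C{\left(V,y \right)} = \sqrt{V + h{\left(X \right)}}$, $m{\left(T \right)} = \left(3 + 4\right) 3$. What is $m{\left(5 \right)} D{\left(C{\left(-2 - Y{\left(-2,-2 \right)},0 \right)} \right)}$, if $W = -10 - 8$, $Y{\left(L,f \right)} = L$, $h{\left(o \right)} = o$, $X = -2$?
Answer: $-378$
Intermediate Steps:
$W = -18$
$m{\left(T \right)} = 21$ ($m{\left(T \right)} = 7 \cdot 3 = 21$)
$C{\left(V,y \right)} = \sqrt{-2 + V}$ ($C{\left(V,y \right)} = \sqrt{V - 2} = \sqrt{-2 + V}$)
$D{\left(H \right)} = -18$
$m{\left(5 \right)} D{\left(C{\left(-2 - Y{\left(-2,-2 \right)},0 \right)} \right)} = 21 \left(-18\right) = -378$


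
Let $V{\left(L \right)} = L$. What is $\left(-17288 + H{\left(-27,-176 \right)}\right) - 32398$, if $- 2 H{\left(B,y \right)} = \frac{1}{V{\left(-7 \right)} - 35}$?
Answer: $- \frac{4173623}{84} \approx -49686.0$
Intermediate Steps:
$H{\left(B,y \right)} = \frac{1}{84}$ ($H{\left(B,y \right)} = - \frac{1}{2 \left(-7 - 35\right)} = - \frac{1}{2 \left(-42\right)} = \left(- \frac{1}{2}\right) \left(- \frac{1}{42}\right) = \frac{1}{84}$)
$\left(-17288 + H{\left(-27,-176 \right)}\right) - 32398 = \left(-17288 + \frac{1}{84}\right) - 32398 = - \frac{1452191}{84} - 32398 = - \frac{4173623}{84}$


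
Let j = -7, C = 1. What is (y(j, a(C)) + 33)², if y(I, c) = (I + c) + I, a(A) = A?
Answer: 400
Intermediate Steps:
y(I, c) = c + 2*I
(y(j, a(C)) + 33)² = ((1 + 2*(-7)) + 33)² = ((1 - 14) + 33)² = (-13 + 33)² = 20² = 400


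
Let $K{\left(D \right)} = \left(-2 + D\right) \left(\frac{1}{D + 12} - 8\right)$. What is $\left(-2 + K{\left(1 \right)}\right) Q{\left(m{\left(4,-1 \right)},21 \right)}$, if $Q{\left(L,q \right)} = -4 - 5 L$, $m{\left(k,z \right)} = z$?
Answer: $\frac{77}{13} \approx 5.9231$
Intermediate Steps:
$K{\left(D \right)} = \left(-8 + \frac{1}{12 + D}\right) \left(-2 + D\right)$ ($K{\left(D \right)} = \left(-2 + D\right) \left(\frac{1}{12 + D} - 8\right) = \left(-2 + D\right) \left(-8 + \frac{1}{12 + D}\right) = \left(-8 + \frac{1}{12 + D}\right) \left(-2 + D\right)$)
$\left(-2 + K{\left(1 \right)}\right) Q{\left(m{\left(4,-1 \right)},21 \right)} = \left(-2 + \frac{190 - 79 - 8 \cdot 1^{2}}{12 + 1}\right) \left(-4 - -5\right) = \left(-2 + \frac{190 - 79 - 8}{13}\right) \left(-4 + 5\right) = \left(-2 + \frac{190 - 79 - 8}{13}\right) 1 = \left(-2 + \frac{1}{13} \cdot 103\right) 1 = \left(-2 + \frac{103}{13}\right) 1 = \frac{77}{13} \cdot 1 = \frac{77}{13}$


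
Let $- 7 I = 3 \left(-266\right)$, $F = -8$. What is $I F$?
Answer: $-912$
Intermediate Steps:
$I = 114$ ($I = - \frac{3 \left(-266\right)}{7} = \left(- \frac{1}{7}\right) \left(-798\right) = 114$)
$I F = 114 \left(-8\right) = -912$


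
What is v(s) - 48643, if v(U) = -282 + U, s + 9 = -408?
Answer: -49342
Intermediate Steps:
s = -417 (s = -9 - 408 = -417)
v(s) - 48643 = (-282 - 417) - 48643 = -699 - 48643 = -49342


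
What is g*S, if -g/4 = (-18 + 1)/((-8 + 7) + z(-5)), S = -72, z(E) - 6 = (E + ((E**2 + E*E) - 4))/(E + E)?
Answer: -5440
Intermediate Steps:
z(E) = 6 + (-4 + E + 2*E**2)/(2*E) (z(E) = 6 + (E + ((E**2 + E*E) - 4))/(E + E) = 6 + (E + ((E**2 + E**2) - 4))/((2*E)) = 6 + (E + (2*E**2 - 4))*(1/(2*E)) = 6 + (E + (-4 + 2*E**2))*(1/(2*E)) = 6 + (-4 + E + 2*E**2)*(1/(2*E)) = 6 + (-4 + E + 2*E**2)/(2*E))
g = 680/9 (g = -4*(-18 + 1)/((-8 + 7) + (13/2 - 5 - 2/(-5))) = -(-68)/(-1 + (13/2 - 5 - 2*(-1/5))) = -(-68)/(-1 + (13/2 - 5 + 2/5)) = -(-68)/(-1 + 19/10) = -(-68)/9/10 = -(-68)*10/9 = -4*(-170/9) = 680/9 ≈ 75.556)
g*S = (680/9)*(-72) = -5440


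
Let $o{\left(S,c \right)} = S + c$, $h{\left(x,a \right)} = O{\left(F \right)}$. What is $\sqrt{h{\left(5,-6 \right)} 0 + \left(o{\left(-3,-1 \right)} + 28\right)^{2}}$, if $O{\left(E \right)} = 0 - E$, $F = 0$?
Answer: $24$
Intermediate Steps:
$O{\left(E \right)} = - E$
$h{\left(x,a \right)} = 0$ ($h{\left(x,a \right)} = \left(-1\right) 0 = 0$)
$\sqrt{h{\left(5,-6 \right)} 0 + \left(o{\left(-3,-1 \right)} + 28\right)^{2}} = \sqrt{0 \cdot 0 + \left(\left(-3 - 1\right) + 28\right)^{2}} = \sqrt{0 + \left(-4 + 28\right)^{2}} = \sqrt{0 + 24^{2}} = \sqrt{0 + 576} = \sqrt{576} = 24$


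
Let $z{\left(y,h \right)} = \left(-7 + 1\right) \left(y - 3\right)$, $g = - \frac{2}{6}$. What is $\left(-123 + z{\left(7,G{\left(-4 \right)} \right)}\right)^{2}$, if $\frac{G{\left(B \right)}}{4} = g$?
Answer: $21609$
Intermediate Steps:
$g = - \frac{1}{3}$ ($g = \left(-2\right) \frac{1}{6} = - \frac{1}{3} \approx -0.33333$)
$G{\left(B \right)} = - \frac{4}{3}$ ($G{\left(B \right)} = 4 \left(- \frac{1}{3}\right) = - \frac{4}{3}$)
$z{\left(y,h \right)} = 18 - 6 y$ ($z{\left(y,h \right)} = - 6 \left(-3 + y\right) = 18 - 6 y$)
$\left(-123 + z{\left(7,G{\left(-4 \right)} \right)}\right)^{2} = \left(-123 + \left(18 - 42\right)\right)^{2} = \left(-123 - 24\right)^{2} = \left(-147\right)^{2} = 21609$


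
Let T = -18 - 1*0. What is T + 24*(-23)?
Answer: -570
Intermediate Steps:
T = -18 (T = -18 + 0 = -18)
T + 24*(-23) = -18 + 24*(-23) = -18 - 552 = -570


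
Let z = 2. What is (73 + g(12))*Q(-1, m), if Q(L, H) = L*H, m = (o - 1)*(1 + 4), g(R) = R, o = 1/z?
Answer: 425/2 ≈ 212.50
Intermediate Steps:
o = ½ (o = 1/2 = ½ ≈ 0.50000)
m = -5/2 (m = (½ - 1)*(1 + 4) = -½*5 = -5/2 ≈ -2.5000)
Q(L, H) = H*L
(73 + g(12))*Q(-1, m) = (73 + 12)*(-5/2*(-1)) = 85*(5/2) = 425/2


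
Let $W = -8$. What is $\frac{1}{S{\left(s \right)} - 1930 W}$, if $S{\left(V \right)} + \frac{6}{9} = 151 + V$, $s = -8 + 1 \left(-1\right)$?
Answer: $\frac{3}{46744} \approx 6.4179 \cdot 10^{-5}$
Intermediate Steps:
$s = -9$ ($s = -8 - 1 = -9$)
$S{\left(V \right)} = \frac{451}{3} + V$ ($S{\left(V \right)} = - \frac{2}{3} + \left(151 + V\right) = \frac{451}{3} + V$)
$\frac{1}{S{\left(s \right)} - 1930 W} = \frac{1}{\left(\frac{451}{3} - 9\right) - -15440} = \frac{1}{\frac{424}{3} + 15440} = \frac{1}{\frac{46744}{3}} = \frac{3}{46744}$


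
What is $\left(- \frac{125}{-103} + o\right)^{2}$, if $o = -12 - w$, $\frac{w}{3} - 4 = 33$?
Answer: $\frac{157351936}{10609} \approx 14832.0$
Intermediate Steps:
$w = 111$ ($w = 12 + 3 \cdot 33 = 12 + 99 = 111$)
$o = -123$ ($o = -12 - 111 = -123$)
$\left(- \frac{125}{-103} + o\right)^{2} = \left(- \frac{125}{-103} - 123\right)^{2} = \left(\left(-125\right) \left(- \frac{1}{103}\right) - 123\right)^{2} = \left(\frac{125}{103} - 123\right)^{2} = \left(- \frac{12544}{103}\right)^{2} = \frac{157351936}{10609}$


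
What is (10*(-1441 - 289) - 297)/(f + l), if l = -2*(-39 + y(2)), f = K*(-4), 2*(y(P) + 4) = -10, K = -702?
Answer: -17597/2904 ≈ -6.0596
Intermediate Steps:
y(P) = -9 (y(P) = -4 + (1/2)*(-10) = -4 - 5 = -9)
f = 2808 (f = -702*(-4) = 2808)
l = 96 (l = -2*(-39 - 9) = -2*(-48) = 96)
(10*(-1441 - 289) - 297)/(f + l) = (10*(-1441 - 289) - 297)/(2808 + 96) = (10*(-1730) - 297)/2904 = (-17300 - 297)*(1/2904) = -17597*1/2904 = -17597/2904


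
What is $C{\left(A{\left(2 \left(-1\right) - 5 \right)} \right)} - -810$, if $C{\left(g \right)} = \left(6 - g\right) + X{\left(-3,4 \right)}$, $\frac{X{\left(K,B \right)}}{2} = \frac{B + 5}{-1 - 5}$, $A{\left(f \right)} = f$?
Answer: $820$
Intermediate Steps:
$X{\left(K,B \right)} = - \frac{5}{3} - \frac{B}{3}$ ($X{\left(K,B \right)} = 2 \frac{B + 5}{-1 - 5} = 2 \frac{5 + B}{-6} = 2 \left(5 + B\right) \left(- \frac{1}{6}\right) = 2 \left(- \frac{5}{6} - \frac{B}{6}\right) = - \frac{5}{3} - \frac{B}{3}$)
$C{\left(g \right)} = 3 - g$ ($C{\left(g \right)} = \left(6 - g\right) - 3 = 3 - g$)
$C{\left(A{\left(2 \left(-1\right) - 5 \right)} \right)} - -810 = \left(3 - \left(2 \left(-1\right) - 5\right)\right) - -810 = \left(3 - \left(-2 - 5\right)\right) + 810 = \left(3 - -7\right) + 810 = \left(3 + 7\right) + 810 = 10 + 810 = 820$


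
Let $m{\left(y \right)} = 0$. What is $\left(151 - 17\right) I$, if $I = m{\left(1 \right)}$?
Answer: $0$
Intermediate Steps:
$I = 0$
$\left(151 - 17\right) I = \left(151 - 17\right) 0 = 134 \cdot 0 = 0$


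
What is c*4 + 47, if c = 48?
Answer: 239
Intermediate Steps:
c*4 + 47 = 48*4 + 47 = 192 + 47 = 239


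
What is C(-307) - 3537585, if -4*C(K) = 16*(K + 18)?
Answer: -3536429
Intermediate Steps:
C(K) = -72 - 4*K (C(K) = -4*(K + 18) = -4*(18 + K) = -(288 + 16*K)/4 = -72 - 4*K)
C(-307) - 3537585 = (-72 - 4*(-307)) - 3537585 = (-72 + 1228) - 3537585 = 1156 - 3537585 = -3536429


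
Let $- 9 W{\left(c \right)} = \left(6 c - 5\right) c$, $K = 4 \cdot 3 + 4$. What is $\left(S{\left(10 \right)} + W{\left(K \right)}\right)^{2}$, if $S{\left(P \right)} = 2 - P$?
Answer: $\frac{2334784}{81} \approx 28825.0$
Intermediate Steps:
$K = 16$ ($K = 12 + 4 = 16$)
$W{\left(c \right)} = - \frac{c \left(-5 + 6 c\right)}{9}$ ($W{\left(c \right)} = - \frac{\left(6 c - 5\right) c}{9} = - \frac{\left(-5 + 6 c\right) c}{9} = - \frac{c \left(-5 + 6 c\right)}{9}$)
$\left(S{\left(10 \right)} + W{\left(K \right)}\right)^{2} = \left(\left(2 - 10\right) + \frac{1}{9} \cdot 16 \left(5 - 96\right)\right)^{2} = \left(-8 + \frac{1}{9} \cdot 16 \left(-91\right)\right)^{2} = \left(-8 - \frac{1456}{9}\right)^{2} = \left(- \frac{1528}{9}\right)^{2} = \frac{2334784}{81}$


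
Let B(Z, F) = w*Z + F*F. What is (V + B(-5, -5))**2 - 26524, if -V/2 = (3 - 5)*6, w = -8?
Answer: -18603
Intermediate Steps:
B(Z, F) = F**2 - 8*Z (B(Z, F) = -8*Z + F*F = -8*Z + F**2 = F**2 - 8*Z)
V = 24 (V = -2*(3 - 5)*6 = -(-4)*6 = -2*(-12) = 24)
(V + B(-5, -5))**2 - 26524 = (24 + ((-5)**2 - 8*(-5)))**2 - 26524 = (24 + (25 + 40))**2 - 26524 = (24 + 65)**2 - 26524 = 89**2 - 26524 = 7921 - 26524 = -18603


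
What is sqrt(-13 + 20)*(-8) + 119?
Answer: 119 - 8*sqrt(7) ≈ 97.834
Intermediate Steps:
sqrt(-13 + 20)*(-8) + 119 = sqrt(7)*(-8) + 119 = -8*sqrt(7) + 119 = 119 - 8*sqrt(7)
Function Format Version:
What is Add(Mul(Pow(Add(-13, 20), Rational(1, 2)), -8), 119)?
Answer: Add(119, Mul(-8, Pow(7, Rational(1, 2)))) ≈ 97.834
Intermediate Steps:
Add(Mul(Pow(Add(-13, 20), Rational(1, 2)), -8), 119) = Add(Mul(Pow(7, Rational(1, 2)), -8), 119) = Add(Mul(-8, Pow(7, Rational(1, 2))), 119) = Add(119, Mul(-8, Pow(7, Rational(1, 2))))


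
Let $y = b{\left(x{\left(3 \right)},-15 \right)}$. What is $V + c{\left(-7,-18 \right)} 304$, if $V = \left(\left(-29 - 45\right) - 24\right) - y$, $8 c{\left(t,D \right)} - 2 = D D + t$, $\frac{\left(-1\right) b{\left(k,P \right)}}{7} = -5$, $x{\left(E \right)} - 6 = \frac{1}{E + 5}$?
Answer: $11989$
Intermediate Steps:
$x{\left(E \right)} = 6 + \frac{1}{5 + E}$ ($x{\left(E \right)} = 6 + \frac{1}{E + 5} = 6 + \frac{1}{5 + E}$)
$b{\left(k,P \right)} = 35$ ($b{\left(k,P \right)} = \left(-7\right) \left(-5\right) = 35$)
$y = 35$
$c{\left(t,D \right)} = \frac{1}{4} + \frac{t}{8} + \frac{D^{2}}{8}$ ($c{\left(t,D \right)} = \frac{1}{4} + \frac{D D + t}{8} = \frac{1}{4} + \frac{D^{2} + t}{8} = \frac{1}{4} + \frac{t + D^{2}}{8} = \frac{1}{4} + \left(\frac{t}{8} + \frac{D^{2}}{8}\right) = \frac{1}{4} + \frac{t}{8} + \frac{D^{2}}{8}$)
$V = -133$ ($V = \left(\left(-29 - 45\right) - 24\right) - 35 = \left(-74 - 24\right) - 35 = -98 - 35 = -133$)
$V + c{\left(-7,-18 \right)} 304 = -133 + \left(\frac{1}{4} + \frac{1}{8} \left(-7\right) + \frac{\left(-18\right)^{2}}{8}\right) 304 = -133 + \left(\frac{1}{4} - \frac{7}{8} + \frac{1}{8} \cdot 324\right) 304 = -133 + \left(\frac{1}{4} - \frac{7}{8} + \frac{81}{2}\right) 304 = -133 + \frac{319}{8} \cdot 304 = -133 + 12122 = 11989$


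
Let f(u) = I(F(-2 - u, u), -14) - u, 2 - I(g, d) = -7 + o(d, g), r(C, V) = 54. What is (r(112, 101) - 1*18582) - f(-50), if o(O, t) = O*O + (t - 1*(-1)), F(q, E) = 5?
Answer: -18385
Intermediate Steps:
o(O, t) = 1 + t + O² (o(O, t) = O² + (t + 1) = O² + (1 + t) = 1 + t + O²)
I(g, d) = 8 - g - d² (I(g, d) = 2 - (-7 + (1 + g + d²)) = 2 - (-6 + g + d²) = 2 + (6 - g - d²) = 8 - g - d²)
f(u) = -193 - u (f(u) = (8 - 1*5 - 1*(-14)²) - u = (8 - 5 - 1*196) - u = (8 - 5 - 196) - u = -193 - u)
(r(112, 101) - 1*18582) - f(-50) = (54 - 1*18582) - (-193 - 1*(-50)) = (54 - 18582) - (-193 + 50) = -18528 - 1*(-143) = -18528 + 143 = -18385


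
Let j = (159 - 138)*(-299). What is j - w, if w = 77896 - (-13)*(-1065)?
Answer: -70330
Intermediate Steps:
j = -6279 (j = 21*(-299) = -6279)
w = 64051 (w = 77896 - 1*13845 = 77896 - 13845 = 64051)
j - w = -6279 - 1*64051 = -6279 - 64051 = -70330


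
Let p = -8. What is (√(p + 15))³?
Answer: 7*√7 ≈ 18.520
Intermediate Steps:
(√(p + 15))³ = (√(-8 + 15))³ = (√7)³ = 7*√7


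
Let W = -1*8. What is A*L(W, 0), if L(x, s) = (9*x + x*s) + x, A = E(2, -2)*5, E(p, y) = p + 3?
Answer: -2000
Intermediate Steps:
W = -8
E(p, y) = 3 + p
A = 25 (A = (3 + 2)*5 = 5*5 = 25)
L(x, s) = 10*x + s*x (L(x, s) = (9*x + s*x) + x = 10*x + s*x)
A*L(W, 0) = 25*(-8*(10 + 0)) = 25*(-8*10) = 25*(-80) = -2000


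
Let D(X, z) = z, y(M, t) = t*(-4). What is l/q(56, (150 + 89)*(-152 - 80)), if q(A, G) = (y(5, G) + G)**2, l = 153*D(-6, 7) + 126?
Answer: 133/3074480704 ≈ 4.3259e-8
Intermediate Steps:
y(M, t) = -4*t
l = 1197 (l = 153*7 + 126 = 1071 + 126 = 1197)
q(A, G) = 9*G**2 (q(A, G) = (-4*G + G)**2 = (-3*G)**2 = 9*G**2)
l/q(56, (150 + 89)*(-152 - 80)) = 1197/((9*((150 + 89)*(-152 - 80))**2)) = 1197/((9*(239*(-232))**2)) = 1197/((9*(-55448)**2)) = 1197/((9*3074480704)) = 1197/27670326336 = 1197*(1/27670326336) = 133/3074480704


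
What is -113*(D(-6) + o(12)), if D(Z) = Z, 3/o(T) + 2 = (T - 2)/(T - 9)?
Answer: 1695/4 ≈ 423.75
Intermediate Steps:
o(T) = 3/(-2 + (-2 + T)/(-9 + T)) (o(T) = 3/(-2 + (T - 2)/(T - 9)) = 3/(-2 + (-2 + T)/(-9 + T)))
-113*(D(-6) + o(12)) = -113*(-6 + 3*(9 - 1*12)/(-16 + 12)) = -113*(-6 + 3*(9 - 12)/(-4)) = -113*(-6 + 3*(-¼)*(-3)) = -113*(-6 + 9/4) = -113*(-15/4) = 1695/4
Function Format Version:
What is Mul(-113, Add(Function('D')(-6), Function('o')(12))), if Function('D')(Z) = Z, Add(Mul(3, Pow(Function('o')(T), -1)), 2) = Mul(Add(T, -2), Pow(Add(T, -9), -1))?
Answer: Rational(1695, 4) ≈ 423.75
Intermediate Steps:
Function('o')(T) = Mul(3, Pow(Add(-2, Mul(Pow(Add(-9, T), -1), Add(-2, T))), -1)) (Function('o')(T) = Mul(3, Pow(Add(-2, Mul(Add(T, -2), Pow(Add(T, -9), -1))), -1)) = Mul(3, Pow(Add(-2, Mul(Add(-2, T), Pow(Add(-9, T), -1))), -1)) = Mul(3, Pow(Add(-2, Mul(Pow(Add(-9, T), -1), Add(-2, T))), -1)))
Mul(-113, Add(Function('D')(-6), Function('o')(12))) = Mul(-113, Add(-6, Mul(3, Pow(Add(-16, 12), -1), Add(9, Mul(-1, 12))))) = Mul(-113, Add(-6, Mul(3, Pow(-4, -1), Add(9, -12)))) = Mul(-113, Add(-6, Mul(3, Rational(-1, 4), -3))) = Mul(-113, Add(-6, Rational(9, 4))) = Mul(-113, Rational(-15, 4)) = Rational(1695, 4)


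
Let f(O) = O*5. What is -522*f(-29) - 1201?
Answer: 74489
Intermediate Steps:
f(O) = 5*O
-522*f(-29) - 1201 = -2610*(-29) - 1201 = -522*(-145) - 1201 = 75690 - 1201 = 74489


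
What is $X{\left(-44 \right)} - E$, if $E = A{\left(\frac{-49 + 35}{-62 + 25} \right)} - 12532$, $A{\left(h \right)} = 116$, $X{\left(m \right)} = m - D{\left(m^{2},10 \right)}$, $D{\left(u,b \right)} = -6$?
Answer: $12378$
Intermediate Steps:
$X{\left(m \right)} = 6 + m$ ($X{\left(m \right)} = m - -6 = m + 6 = 6 + m$)
$E = -12416$ ($E = 116 - 12532 = -12416$)
$X{\left(-44 \right)} - E = \left(6 - 44\right) - -12416 = -38 + 12416 = 12378$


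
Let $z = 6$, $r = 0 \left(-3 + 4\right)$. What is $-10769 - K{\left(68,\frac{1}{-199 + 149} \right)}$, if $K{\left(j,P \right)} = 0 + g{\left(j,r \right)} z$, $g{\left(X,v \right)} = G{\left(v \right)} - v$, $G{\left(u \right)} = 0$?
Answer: $-10769$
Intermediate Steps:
$r = 0$ ($r = 0 \cdot 1 = 0$)
$g{\left(X,v \right)} = - v$ ($g{\left(X,v \right)} = 0 - v = - v$)
$K{\left(j,P \right)} = 0$ ($K{\left(j,P \right)} = 0 + \left(-1\right) 0 \cdot 6 = 0 + 0 \cdot 6 = 0 + 0 = 0$)
$-10769 - K{\left(68,\frac{1}{-199 + 149} \right)} = -10769 - 0 = -10769 + 0 = -10769$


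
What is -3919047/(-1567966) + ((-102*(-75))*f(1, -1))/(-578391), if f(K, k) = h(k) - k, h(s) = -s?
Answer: 43975522227/17782302406 ≈ 2.4730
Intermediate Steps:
f(K, k) = -2*k (f(K, k) = -k - k = -2*k)
-3919047/(-1567966) + ((-102*(-75))*f(1, -1))/(-578391) = -3919047/(-1567966) + ((-102*(-75))*(-2*(-1)))/(-578391) = -3919047*(-1/1567966) + (7650*2)*(-1/578391) = 3919047/1567966 + 15300*(-1/578391) = 3919047/1567966 - 300/11341 = 43975522227/17782302406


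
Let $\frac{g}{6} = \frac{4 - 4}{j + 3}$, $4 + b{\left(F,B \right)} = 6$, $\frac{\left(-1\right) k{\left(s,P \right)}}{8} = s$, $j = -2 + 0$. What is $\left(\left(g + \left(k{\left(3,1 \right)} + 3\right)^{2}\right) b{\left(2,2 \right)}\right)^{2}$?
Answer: $777924$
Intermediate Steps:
$j = -2$
$k{\left(s,P \right)} = - 8 s$
$b{\left(F,B \right)} = 2$ ($b{\left(F,B \right)} = -4 + 6 = 2$)
$g = 0$ ($g = 6 \frac{4 - 4}{-2 + 3} = 6 \cdot \frac{0}{1} = 6 \cdot 0 \cdot 1 = 6 \cdot 0 = 0$)
$\left(\left(g + \left(k{\left(3,1 \right)} + 3\right)^{2}\right) b{\left(2,2 \right)}\right)^{2} = \left(\left(0 + \left(\left(-8\right) 3 + 3\right)^{2}\right) 2\right)^{2} = \left(\left(0 + \left(-24 + 3\right)^{2}\right) 2\right)^{2} = \left(\left(0 + \left(-21\right)^{2}\right) 2\right)^{2} = \left(\left(0 + 441\right) 2\right)^{2} = \left(441 \cdot 2\right)^{2} = 882^{2} = 777924$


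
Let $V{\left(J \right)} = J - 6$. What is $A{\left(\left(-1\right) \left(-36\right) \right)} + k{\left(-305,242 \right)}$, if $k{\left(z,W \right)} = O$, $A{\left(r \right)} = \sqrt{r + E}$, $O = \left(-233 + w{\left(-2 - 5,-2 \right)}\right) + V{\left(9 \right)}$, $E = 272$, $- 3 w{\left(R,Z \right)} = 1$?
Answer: $- \frac{691}{3} + 2 \sqrt{77} \approx -212.78$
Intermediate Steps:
$V{\left(J \right)} = -6 + J$
$w{\left(R,Z \right)} = - \frac{1}{3}$ ($w{\left(R,Z \right)} = \left(- \frac{1}{3}\right) 1 = - \frac{1}{3}$)
$O = - \frac{691}{3}$ ($O = \left(-233 - \frac{1}{3}\right) + \left(-6 + 9\right) = - \frac{700}{3} + 3 = - \frac{691}{3} \approx -230.33$)
$A{\left(r \right)} = \sqrt{272 + r}$ ($A{\left(r \right)} = \sqrt{r + 272} = \sqrt{272 + r}$)
$k{\left(z,W \right)} = - \frac{691}{3}$
$A{\left(\left(-1\right) \left(-36\right) \right)} + k{\left(-305,242 \right)} = \sqrt{272 - -36} - \frac{691}{3} = \sqrt{272 + 36} - \frac{691}{3} = \sqrt{308} - \frac{691}{3} = 2 \sqrt{77} - \frac{691}{3} = - \frac{691}{3} + 2 \sqrt{77}$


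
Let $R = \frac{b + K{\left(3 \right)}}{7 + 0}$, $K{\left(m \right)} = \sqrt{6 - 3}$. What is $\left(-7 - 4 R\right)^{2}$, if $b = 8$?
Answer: $\frac{6609}{49} + \frac{648 \sqrt{3}}{49} \approx 157.78$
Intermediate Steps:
$K{\left(m \right)} = \sqrt{3}$
$R = \frac{8}{7} + \frac{\sqrt{3}}{7}$ ($R = \frac{8 + \sqrt{3}}{7 + 0} = \frac{8 + \sqrt{3}}{7} = \left(8 + \sqrt{3}\right) \frac{1}{7} = \frac{8}{7} + \frac{\sqrt{3}}{7} \approx 1.3903$)
$\left(-7 - 4 R\right)^{2} = \left(-7 - 4 \left(\frac{8}{7} + \frac{\sqrt{3}}{7}\right)\right)^{2} = \left(-7 - \left(\frac{32}{7} + \frac{4 \sqrt{3}}{7}\right)\right)^{2} = \left(- \frac{81}{7} - \frac{4 \sqrt{3}}{7}\right)^{2}$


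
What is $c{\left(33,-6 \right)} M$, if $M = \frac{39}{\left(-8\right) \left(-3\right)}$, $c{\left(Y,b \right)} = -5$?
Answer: $- \frac{65}{8} \approx -8.125$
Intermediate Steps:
$M = \frac{13}{8}$ ($M = \frac{39}{24} = 39 \cdot \frac{1}{24} = \frac{13}{8} \approx 1.625$)
$c{\left(33,-6 \right)} M = \left(-5\right) \frac{13}{8} = - \frac{65}{8}$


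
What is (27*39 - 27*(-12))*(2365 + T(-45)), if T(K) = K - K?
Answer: 3256605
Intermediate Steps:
T(K) = 0
(27*39 - 27*(-12))*(2365 + T(-45)) = (27*39 - 27*(-12))*(2365 + 0) = (1053 + 324)*2365 = 1377*2365 = 3256605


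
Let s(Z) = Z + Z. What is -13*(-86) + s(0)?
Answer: 1118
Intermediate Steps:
s(Z) = 2*Z
-13*(-86) + s(0) = -13*(-86) + 2*0 = 1118 + 0 = 1118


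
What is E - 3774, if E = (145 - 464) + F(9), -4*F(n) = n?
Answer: -16381/4 ≈ -4095.3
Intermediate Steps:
F(n) = -n/4
E = -1285/4 (E = (145 - 464) - ¼*9 = -319 - 9/4 = -1285/4 ≈ -321.25)
E - 3774 = -1285/4 - 3774 = -16381/4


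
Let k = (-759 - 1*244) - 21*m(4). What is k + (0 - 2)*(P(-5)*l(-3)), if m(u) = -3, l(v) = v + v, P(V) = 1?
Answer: -928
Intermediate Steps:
l(v) = 2*v
k = -940 (k = (-759 - 1*244) - 21*(-3) = (-759 - 244) + 63 = -1003 + 63 = -940)
k + (0 - 2)*(P(-5)*l(-3)) = -940 + (0 - 2)*(1*(2*(-3))) = -940 - 2*(-6) = -940 + 12 = -928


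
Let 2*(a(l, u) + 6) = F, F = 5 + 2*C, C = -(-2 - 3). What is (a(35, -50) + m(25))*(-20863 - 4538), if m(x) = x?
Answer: -1346253/2 ≈ -6.7313e+5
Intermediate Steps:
C = 5 (C = -1*(-5) = 5)
F = 15 (F = 5 + 2*5 = 5 + 10 = 15)
a(l, u) = 3/2 (a(l, u) = -6 + (½)*15 = -6 + 15/2 = 3/2)
(a(35, -50) + m(25))*(-20863 - 4538) = (3/2 + 25)*(-20863 - 4538) = (53/2)*(-25401) = -1346253/2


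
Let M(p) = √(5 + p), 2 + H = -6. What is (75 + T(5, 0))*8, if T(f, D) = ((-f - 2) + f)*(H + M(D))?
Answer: 728 - 16*√5 ≈ 692.22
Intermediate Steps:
H = -8 (H = -2 - 6 = -8)
T(f, D) = 16 - 2*√(5 + D) (T(f, D) = ((-f - 2) + f)*(-8 + √(5 + D)) = ((-2 - f) + f)*(-8 + √(5 + D)) = -2*(-8 + √(5 + D)) = 16 - 2*√(5 + D))
(75 + T(5, 0))*8 = (75 + (16 - 2*√(5 + 0)))*8 = (75 + (16 - 2*√5))*8 = (91 - 2*√5)*8 = 728 - 16*√5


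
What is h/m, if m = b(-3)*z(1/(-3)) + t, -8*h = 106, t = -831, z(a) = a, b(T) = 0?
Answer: 53/3324 ≈ 0.015945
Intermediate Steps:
h = -53/4 (h = -⅛*106 = -53/4 ≈ -13.250)
m = -831 (m = 0/(-3) - 831 = 0*(-⅓) - 831 = 0 - 831 = -831)
h/m = -53/4/(-831) = -53/4*(-1/831) = 53/3324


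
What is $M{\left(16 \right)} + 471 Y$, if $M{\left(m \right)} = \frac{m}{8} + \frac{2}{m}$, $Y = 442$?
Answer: $\frac{1665473}{8} \approx 2.0818 \cdot 10^{5}$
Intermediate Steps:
$M{\left(m \right)} = \frac{2}{m} + \frac{m}{8}$ ($M{\left(m \right)} = m \frac{1}{8} + \frac{2}{m} = \frac{m}{8} + \frac{2}{m} = \frac{2}{m} + \frac{m}{8}$)
$M{\left(16 \right)} + 471 Y = \left(\frac{2}{16} + \frac{1}{8} \cdot 16\right) + 471 \cdot 442 = \left(2 \cdot \frac{1}{16} + 2\right) + 208182 = \left(\frac{1}{8} + 2\right) + 208182 = \frac{17}{8} + 208182 = \frac{1665473}{8}$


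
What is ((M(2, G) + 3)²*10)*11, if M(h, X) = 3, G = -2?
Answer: 3960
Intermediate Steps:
((M(2, G) + 3)²*10)*11 = ((3 + 3)²*10)*11 = (6²*10)*11 = (36*10)*11 = 360*11 = 3960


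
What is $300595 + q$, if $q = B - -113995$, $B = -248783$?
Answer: $165807$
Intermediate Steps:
$q = -134788$ ($q = -248783 - -113995 = -248783 + 113995 = -134788$)
$300595 + q = 300595 - 134788 = 165807$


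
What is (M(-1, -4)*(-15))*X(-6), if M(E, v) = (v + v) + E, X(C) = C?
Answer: -810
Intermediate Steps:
M(E, v) = E + 2*v (M(E, v) = 2*v + E = E + 2*v)
(M(-1, -4)*(-15))*X(-6) = ((-1 + 2*(-4))*(-15))*(-6) = ((-1 - 8)*(-15))*(-6) = -9*(-15)*(-6) = 135*(-6) = -810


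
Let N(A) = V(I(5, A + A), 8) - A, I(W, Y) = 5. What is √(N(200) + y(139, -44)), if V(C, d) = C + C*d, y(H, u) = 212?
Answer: √57 ≈ 7.5498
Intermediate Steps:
N(A) = 45 - A (N(A) = 5*(1 + 8) - A = 5*9 - A = 45 - A)
√(N(200) + y(139, -44)) = √((45 - 1*200) + 212) = √((45 - 200) + 212) = √(-155 + 212) = √57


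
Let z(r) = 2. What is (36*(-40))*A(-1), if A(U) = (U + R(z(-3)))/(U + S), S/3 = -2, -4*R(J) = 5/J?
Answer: -2340/7 ≈ -334.29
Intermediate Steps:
R(J) = -5/(4*J)
S = -6 (S = 3*(-2) = -6)
A(U) = (-5/8 + U)/(-6 + U) (A(U) = (U - 5/4/2)/(U - 6) = (U - 5/4*1/2)/(-6 + U) = (U - 5/8)/(-6 + U) = (-5/8 + U)/(-6 + U))
(36*(-40))*A(-1) = (36*(-40))*((-5/8 - 1)/(-6 - 1)) = -1440*(-13)/((-7)*8) = -(-1440)*(-13)/(7*8) = -1440*13/56 = -2340/7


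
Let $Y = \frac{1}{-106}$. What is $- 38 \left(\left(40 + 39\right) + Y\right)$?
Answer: $- \frac{159087}{53} \approx -3001.6$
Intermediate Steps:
$Y = - \frac{1}{106} \approx -0.009434$
$- 38 \left(\left(40 + 39\right) + Y\right) = - 38 \left(\left(40 + 39\right) - \frac{1}{106}\right) = - 38 \left(79 - \frac{1}{106}\right) = \left(-38\right) \frac{8373}{106} = - \frac{159087}{53}$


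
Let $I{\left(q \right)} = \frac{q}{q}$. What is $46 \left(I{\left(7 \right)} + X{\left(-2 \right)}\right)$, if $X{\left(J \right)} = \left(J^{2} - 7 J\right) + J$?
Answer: $782$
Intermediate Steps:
$X{\left(J \right)} = J^{2} - 6 J$
$I{\left(q \right)} = 1$
$46 \left(I{\left(7 \right)} + X{\left(-2 \right)}\right) = 46 \left(1 - 2 \left(-6 - 2\right)\right) = 46 \left(1 - -16\right) = 46 \left(1 + 16\right) = 46 \cdot 17 = 782$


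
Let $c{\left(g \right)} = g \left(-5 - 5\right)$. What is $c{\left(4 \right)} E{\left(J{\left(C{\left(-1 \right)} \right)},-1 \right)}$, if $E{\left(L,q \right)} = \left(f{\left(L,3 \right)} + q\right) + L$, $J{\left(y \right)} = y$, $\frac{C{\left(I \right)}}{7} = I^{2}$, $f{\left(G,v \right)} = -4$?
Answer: $-80$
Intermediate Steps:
$C{\left(I \right)} = 7 I^{2}$
$c{\left(g \right)} = - 10 g$ ($c{\left(g \right)} = g \left(-10\right) = - 10 g$)
$E{\left(L,q \right)} = -4 + L + q$ ($E{\left(L,q \right)} = \left(-4 + q\right) + L = -4 + L + q$)
$c{\left(4 \right)} E{\left(J{\left(C{\left(-1 \right)} \right)},-1 \right)} = \left(-10\right) 4 \left(-4 + 7 \left(-1\right)^{2} - 1\right) = - 40 \left(-4 + 7 \cdot 1 - 1\right) = - 40 \left(-4 + 7 - 1\right) = \left(-40\right) 2 = -80$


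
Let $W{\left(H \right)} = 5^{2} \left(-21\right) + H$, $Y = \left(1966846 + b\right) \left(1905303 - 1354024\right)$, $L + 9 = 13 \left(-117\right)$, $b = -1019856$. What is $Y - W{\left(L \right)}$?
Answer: $522055702265$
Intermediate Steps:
$L = -1530$ ($L = -9 + 13 \left(-117\right) = -9 - 1521 = -1530$)
$Y = 522055700210$ ($Y = \left(1966846 - 1019856\right) \left(1905303 - 1354024\right) = 946990 \cdot 551279 = 522055700210$)
$W{\left(H \right)} = -525 + H$ ($W{\left(H \right)} = 25 \left(-21\right) + H = -525 + H$)
$Y - W{\left(L \right)} = 522055700210 - \left(-525 - 1530\right) = 522055700210 - -2055 = 522055700210 + 2055 = 522055702265$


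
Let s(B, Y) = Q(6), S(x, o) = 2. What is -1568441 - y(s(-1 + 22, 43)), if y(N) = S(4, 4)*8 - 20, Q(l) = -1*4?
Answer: -1568437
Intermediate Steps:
Q(l) = -4
s(B, Y) = -4
y(N) = -4 (y(N) = 2*8 - 20 = 16 - 20 = -4)
-1568441 - y(s(-1 + 22, 43)) = -1568441 - 1*(-4) = -1568441 + 4 = -1568437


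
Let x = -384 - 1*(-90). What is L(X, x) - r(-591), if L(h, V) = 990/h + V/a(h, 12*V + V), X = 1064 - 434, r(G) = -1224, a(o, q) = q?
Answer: 111534/91 ≈ 1225.6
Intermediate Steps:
x = -294 (x = -384 + 90 = -294)
X = 630
L(h, V) = 1/13 + 990/h (L(h, V) = 990/h + V/(12*V + V) = 990/h + V/((13*V)) = 990/h + V*(1/(13*V)) = 990/h + 1/13 = 1/13 + 990/h)
L(X, x) - r(-591) = (1/13)*(12870 + 630)/630 - 1*(-1224) = (1/13)*(1/630)*13500 + 1224 = 150/91 + 1224 = 111534/91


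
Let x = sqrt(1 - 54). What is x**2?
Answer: -53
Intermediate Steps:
x = I*sqrt(53) (x = sqrt(-53) = I*sqrt(53) ≈ 7.2801*I)
x**2 = (I*sqrt(53))**2 = -53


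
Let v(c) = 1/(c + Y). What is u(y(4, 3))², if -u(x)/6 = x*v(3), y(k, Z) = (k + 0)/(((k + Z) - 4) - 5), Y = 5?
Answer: 9/4 ≈ 2.2500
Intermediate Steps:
v(c) = 1/(5 + c) (v(c) = 1/(c + 5) = 1/(5 + c))
y(k, Z) = k/(-9 + Z + k) (y(k, Z) = k/(((Z + k) - 4) - 5) = k/((-4 + Z + k) - 5) = k/(-9 + Z + k))
u(x) = -3*x/4 (u(x) = -6*x/(5 + 3) = -6*x/8 = -3*x/4)
u(y(4, 3))² = (-3/(-9 + 3 + 4))² = (-3/(-2))² = (-3*(-1)/2)² = (-¾*(-2))² = (3/2)² = 9/4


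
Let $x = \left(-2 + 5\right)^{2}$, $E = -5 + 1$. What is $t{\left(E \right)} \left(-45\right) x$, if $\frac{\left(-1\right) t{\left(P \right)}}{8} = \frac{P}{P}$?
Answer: $3240$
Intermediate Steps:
$E = -4$
$t{\left(P \right)} = -8$ ($t{\left(P \right)} = - 8 \frac{P}{P} = \left(-8\right) 1 = -8$)
$x = 9$ ($x = 3^{2} = 9$)
$t{\left(E \right)} \left(-45\right) x = \left(-8\right) \left(-45\right) 9 = 360 \cdot 9 = 3240$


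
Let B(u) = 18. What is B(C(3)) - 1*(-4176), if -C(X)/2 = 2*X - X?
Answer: 4194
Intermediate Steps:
C(X) = -2*X (C(X) = -2*(2*X - X) = -2*X)
B(C(3)) - 1*(-4176) = 18 - 1*(-4176) = 18 + 4176 = 4194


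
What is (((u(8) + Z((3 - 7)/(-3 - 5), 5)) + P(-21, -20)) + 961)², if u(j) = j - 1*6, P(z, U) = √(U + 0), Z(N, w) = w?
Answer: 937004 + 3872*I*√5 ≈ 9.37e+5 + 8658.1*I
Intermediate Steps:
P(z, U) = √U
u(j) = -6 + j (u(j) = j - 6 = -6 + j)
(((u(8) + Z((3 - 7)/(-3 - 5), 5)) + P(-21, -20)) + 961)² = ((((-6 + 8) + 5) + √(-20)) + 961)² = (((2 + 5) + 2*I*√5) + 961)² = ((7 + 2*I*√5) + 961)² = (968 + 2*I*√5)²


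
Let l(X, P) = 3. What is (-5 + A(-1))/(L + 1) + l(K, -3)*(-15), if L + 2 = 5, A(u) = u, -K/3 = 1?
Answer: -93/2 ≈ -46.500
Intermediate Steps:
K = -3 (K = -3*1 = -3)
L = 3 (L = -2 + 5 = 3)
(-5 + A(-1))/(L + 1) + l(K, -3)*(-15) = (-5 - 1)/(3 + 1) + 3*(-15) = -6/4 - 45 = -6*1/4 - 45 = -3/2 - 45 = -93/2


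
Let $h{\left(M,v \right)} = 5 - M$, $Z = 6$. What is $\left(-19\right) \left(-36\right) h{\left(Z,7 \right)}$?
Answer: $-684$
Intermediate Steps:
$\left(-19\right) \left(-36\right) h{\left(Z,7 \right)} = \left(-19\right) \left(-36\right) \left(5 - 6\right) = 684 \left(5 - 6\right) = 684 \left(-1\right) = -684$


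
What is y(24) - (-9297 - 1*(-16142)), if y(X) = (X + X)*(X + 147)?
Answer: 1363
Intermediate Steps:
y(X) = 2*X*(147 + X) (y(X) = (2*X)*(147 + X) = 2*X*(147 + X))
y(24) - (-9297 - 1*(-16142)) = 2*24*(147 + 24) - (-9297 - 1*(-16142)) = 2*24*171 - (-9297 + 16142) = 8208 - 1*6845 = 8208 - 6845 = 1363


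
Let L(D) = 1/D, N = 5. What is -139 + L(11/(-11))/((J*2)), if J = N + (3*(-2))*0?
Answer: -1391/10 ≈ -139.10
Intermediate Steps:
J = 5 (J = 5 + (3*(-2))*0 = 5 - 6*0 = 5 + 0 = 5)
-139 + L(11/(-11))/((J*2)) = -139 + 1/(((11/(-11)))*((5*2))) = -139 + 1/((11*(-1/11))*10) = -139 + (⅒)/(-1) = -139 - 1*⅒ = -139 - ⅒ = -1391/10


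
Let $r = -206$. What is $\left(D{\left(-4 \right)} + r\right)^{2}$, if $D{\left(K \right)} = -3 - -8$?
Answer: $40401$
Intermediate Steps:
$D{\left(K \right)} = 5$ ($D{\left(K \right)} = -3 + 8 = 5$)
$\left(D{\left(-4 \right)} + r\right)^{2} = \left(5 - 206\right)^{2} = \left(-201\right)^{2} = 40401$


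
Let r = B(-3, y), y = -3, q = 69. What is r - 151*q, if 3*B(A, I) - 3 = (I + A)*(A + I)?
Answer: -10406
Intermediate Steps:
B(A, I) = 1 + (A + I)²/3 (B(A, I) = 1 + ((I + A)*(A + I))/3 = 1 + ((A + I)*(A + I))/3 = 1 + (A + I)²/3)
r = 13 (r = 1 + (-3 - 3)²/3 = 1 + (⅓)*(-6)² = 1 + (⅓)*36 = 1 + 12 = 13)
r - 151*q = 13 - 151*69 = 13 - 10419 = -10406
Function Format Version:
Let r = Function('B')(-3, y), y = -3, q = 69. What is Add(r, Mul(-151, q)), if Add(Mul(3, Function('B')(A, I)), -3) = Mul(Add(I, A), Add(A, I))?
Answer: -10406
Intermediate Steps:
Function('B')(A, I) = Add(1, Mul(Rational(1, 3), Pow(Add(A, I), 2))) (Function('B')(A, I) = Add(1, Mul(Rational(1, 3), Mul(Add(I, A), Add(A, I)))) = Add(1, Mul(Rational(1, 3), Mul(Add(A, I), Add(A, I)))) = Add(1, Mul(Rational(1, 3), Pow(Add(A, I), 2))))
r = 13 (r = Add(1, Mul(Rational(1, 3), Pow(Add(-3, -3), 2))) = Add(1, Mul(Rational(1, 3), Pow(-6, 2))) = Add(1, Mul(Rational(1, 3), 36)) = Add(1, 12) = 13)
Add(r, Mul(-151, q)) = Add(13, Mul(-151, 69)) = Add(13, -10419) = -10406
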